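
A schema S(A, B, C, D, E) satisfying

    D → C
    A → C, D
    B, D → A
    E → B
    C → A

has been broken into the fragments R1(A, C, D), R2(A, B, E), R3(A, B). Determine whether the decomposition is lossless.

Chase test. Columns are A, B, C, D, E; row i has aⱼ where attribute j ∈ Ri, else bᵢⱼ.
Initial tableau (one row per fragment):
  row 1: a1 b12 a3 a4 b15
  row 2: a1 a2 b23 b24 a5
  row 3: a1 a2 b33 b34 b35
Rows 1 and 2 agree on A; apply A→C, D and equate their C, D entries.
Rows 1 and 3 agree on A; apply A→C, D and equate their C, D entries.
Row 2 is now all distinguished symbols — the join is lossless.

Yes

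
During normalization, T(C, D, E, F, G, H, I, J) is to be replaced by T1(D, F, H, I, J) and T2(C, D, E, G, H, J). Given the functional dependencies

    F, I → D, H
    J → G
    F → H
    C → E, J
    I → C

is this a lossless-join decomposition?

No

Common attributes: T1 ∩ T2 = {D, H, J}.
Closure of {D, H, J}: J → G applies, adding G. So (D, H, J)⁺ = {D, G, H, J}.
The closure contains neither all of T1 = {D, F, H, I, J} nor all of T2 = {C, D, E, G, H, J}, so the common attributes are not a superkey of either fragment. The join is lossy.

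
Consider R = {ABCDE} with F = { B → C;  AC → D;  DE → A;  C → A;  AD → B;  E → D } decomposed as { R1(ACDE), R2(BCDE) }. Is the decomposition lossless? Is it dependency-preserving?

lossless and dependency-preserving

Lossless test: (CDE)⁺ = {ABCDE}, which contains all of one fragment — lossless.
Dependency preservation: AD → B is not contained in any single fragment, but the restricted closure of its left-hand side across the fragments still reaches the right-hand side; the remaining FDs each lie inside some fragment. All dependencies are preserved.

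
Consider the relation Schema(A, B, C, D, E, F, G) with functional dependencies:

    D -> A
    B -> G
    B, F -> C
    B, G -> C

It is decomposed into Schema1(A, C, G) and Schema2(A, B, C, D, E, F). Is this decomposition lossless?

No

Common attributes: Schema1 ∩ Schema2 = {A, C}.
No dependency enlarges {A, C}, so (A, C)⁺ = {A, C}.
The closure contains neither all of Schema1 = {A, C, G} nor all of Schema2 = {A, B, C, D, E, F}, so the common attributes are not a superkey of either fragment. The join is lossy.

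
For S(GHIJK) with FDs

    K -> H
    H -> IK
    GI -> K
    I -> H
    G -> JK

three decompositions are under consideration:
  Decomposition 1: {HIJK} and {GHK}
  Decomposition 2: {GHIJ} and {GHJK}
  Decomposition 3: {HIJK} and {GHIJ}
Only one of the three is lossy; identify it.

Decomposition 1: common = {HK}, closure = {HIK} → lossy.
Decomposition 2: common = {GHJ}, closure = {GHIJK} → lossless.
Decomposition 3: common = {HIJ}, closure = {HIJK} → lossless.

Decomposition 1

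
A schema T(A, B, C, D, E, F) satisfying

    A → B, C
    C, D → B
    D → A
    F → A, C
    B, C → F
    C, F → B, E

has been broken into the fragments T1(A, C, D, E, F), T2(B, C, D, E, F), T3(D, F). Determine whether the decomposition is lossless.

Yes

Chase test. Columns are A, B, C, D, E, F; row i has aⱼ where attribute j ∈ Ti, else bᵢⱼ.
Initial tableau (one row per fragment):
  row 1: a1 b12 a3 a4 a5 a6
  row 2: b21 a2 a3 a4 a5 a6
  row 3: b31 b32 b33 a4 b35 a6
Rows 1 and 2 agree on C, D; apply C, D→B and equate their B entries.
Rows 1 and 2 agree on D; apply D→A and equate their A entries.
Rows 1 and 3 agree on D; apply D→A and equate their A entries.
Rows 1 and 3 agree on F; apply F→A, C and equate their A, C entries.
Rows 1 and 3 agree on C, F; apply C, F→B, E and equate their B, E entries.
Row 1 is now all distinguished symbols — the join is lossless.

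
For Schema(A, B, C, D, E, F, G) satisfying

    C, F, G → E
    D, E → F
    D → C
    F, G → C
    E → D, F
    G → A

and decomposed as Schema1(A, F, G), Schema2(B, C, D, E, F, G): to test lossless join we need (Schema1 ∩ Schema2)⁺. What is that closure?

A, C, D, E, F, G

Schema1 ∩ Schema2 = {F, G}.
F, G → C applies, adding C
G → A applies, adding A
C, F, G → E applies, adding E
E → D, F applies, adding D
Closure: {A, C, D, E, F, G}.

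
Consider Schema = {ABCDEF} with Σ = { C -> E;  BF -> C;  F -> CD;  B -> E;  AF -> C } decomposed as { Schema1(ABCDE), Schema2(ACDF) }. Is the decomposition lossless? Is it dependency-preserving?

lossy but dependency-preserving

Lossless test: (ACD)⁺ = {ACDE}, which is a superkey of neither fragment — lossy.
Dependency preservation: BF → C is not contained in any single fragment, but the restricted closure of its left-hand side across the fragments still reaches the right-hand side; the remaining FDs each lie inside some fragment. All dependencies are preserved.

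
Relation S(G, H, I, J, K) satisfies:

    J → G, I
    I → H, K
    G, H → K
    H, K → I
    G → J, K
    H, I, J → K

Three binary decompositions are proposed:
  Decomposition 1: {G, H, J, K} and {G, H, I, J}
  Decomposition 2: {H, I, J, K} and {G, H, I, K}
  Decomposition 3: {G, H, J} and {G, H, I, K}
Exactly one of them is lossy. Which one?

Decomposition 2

Decomposition 1: common = {G, H, J}, closure = {G, H, I, J, K} → lossless.
Decomposition 2: common = {H, I, K}, closure = {H, I, K} → lossy.
Decomposition 3: common = {G, H}, closure = {G, H, I, J, K} → lossless.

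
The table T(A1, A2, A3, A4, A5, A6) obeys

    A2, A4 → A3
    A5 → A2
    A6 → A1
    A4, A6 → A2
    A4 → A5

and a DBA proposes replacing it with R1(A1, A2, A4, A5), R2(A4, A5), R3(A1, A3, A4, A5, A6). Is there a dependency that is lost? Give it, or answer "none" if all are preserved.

A2, A4 → A3: restricted closure across fragments reaches A3.
A5 → A2 lies within R1.
A6 → A1 lies within R3.
A4, A6 → A2: restricted closure across fragments reaches A2.
A4 → A5 lies within R1.
Every dependency is enforceable on the fragments, so the decomposition is dependency-preserving.

none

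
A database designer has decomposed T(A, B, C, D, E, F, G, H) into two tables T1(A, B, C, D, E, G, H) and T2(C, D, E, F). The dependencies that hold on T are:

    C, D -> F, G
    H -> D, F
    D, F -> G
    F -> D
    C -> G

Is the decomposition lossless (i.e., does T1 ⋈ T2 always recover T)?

Common attributes: T1 ∩ T2 = {C, D, E}.
Closure of {C, D, E}: C, D → F, G applies, adding F, G. So (C, D, E)⁺ = {C, D, E, F, G}.
This closure contains every attribute of T2, so T1 ∩ T2 → T2. The join is lossless.

Yes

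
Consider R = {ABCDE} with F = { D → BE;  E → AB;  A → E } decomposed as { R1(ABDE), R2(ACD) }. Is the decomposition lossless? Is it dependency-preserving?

lossless and dependency-preserving

Lossless test: (AD)⁺ = {ABDE}, which contains all of one fragment — lossless.
Dependency preservation: every FD's attributes lie within a single fragment, so each can be enforced locally — preserved.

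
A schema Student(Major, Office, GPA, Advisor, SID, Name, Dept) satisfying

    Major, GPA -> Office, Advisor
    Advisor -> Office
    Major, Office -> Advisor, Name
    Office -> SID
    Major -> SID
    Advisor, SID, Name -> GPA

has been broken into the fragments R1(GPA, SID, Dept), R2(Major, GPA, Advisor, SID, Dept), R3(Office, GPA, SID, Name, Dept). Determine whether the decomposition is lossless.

No

Chase test. Columns are Major, Office, GPA, Advisor, SID, Name, Dept; row i has aⱼ where attribute j ∈ Ri, else bᵢⱼ.
Initial tableau (one row per fragment):
  row 1: b11 b12 a3 b14 a5 b16 a7
  row 2: a1 b22 a3 a4 a5 b26 a7
  row 3: b31 a2 a3 b34 a5 a6 a7
No row becomes fully distinguished — the join is lossy.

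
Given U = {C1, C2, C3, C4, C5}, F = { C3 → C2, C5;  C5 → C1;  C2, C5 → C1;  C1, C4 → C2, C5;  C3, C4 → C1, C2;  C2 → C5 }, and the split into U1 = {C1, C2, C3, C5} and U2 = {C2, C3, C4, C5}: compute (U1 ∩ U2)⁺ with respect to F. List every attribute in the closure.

C1, C2, C3, C5

U1 ∩ U2 = {C2, C3, C5}.
C5 → C1 applies, adding C1
Closure: {C1, C2, C3, C5}.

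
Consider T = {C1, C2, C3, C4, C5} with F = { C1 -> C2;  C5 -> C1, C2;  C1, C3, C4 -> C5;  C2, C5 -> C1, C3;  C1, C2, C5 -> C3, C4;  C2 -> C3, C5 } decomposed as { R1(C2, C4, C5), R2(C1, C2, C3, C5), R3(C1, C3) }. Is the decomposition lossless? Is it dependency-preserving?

Lossless test (chase): Rows 2 and 3 agree on C1; apply C1→C2 and equate their C2 entries. Rows 1 and 2 agree on C5; apply C5→C1, C2 and equate their C1, C2 entries. Rows 1 and 2 agree on C2, C5; apply C2, C5→C1, C3 and equate their C1, C3 entries. Rows 1 and 2 agree on C1, C2, C5; apply C1, C2, C5→C3, C4 and equate their C3, C4 entries. Rows 1 and 3 agree on C2; apply C2→C3, C5 and equate their C3, C5 entries. Rows 1 and 3 agree on C1, C2, C5; apply C1, C2, C5→C3, C4 and equate their C3, C4 entries. Row 1 is now all distinguished symbols — the join is lossless.
Dependency preservation: C1, C3, C4 → C5; C1, C2, C5 → C3, C4 are not contained in any single fragment, but the restricted closure of each left-hand side across the fragments still reaches the right-hand side; the remaining FDs each lie inside some fragment. All dependencies are preserved.

lossless and dependency-preserving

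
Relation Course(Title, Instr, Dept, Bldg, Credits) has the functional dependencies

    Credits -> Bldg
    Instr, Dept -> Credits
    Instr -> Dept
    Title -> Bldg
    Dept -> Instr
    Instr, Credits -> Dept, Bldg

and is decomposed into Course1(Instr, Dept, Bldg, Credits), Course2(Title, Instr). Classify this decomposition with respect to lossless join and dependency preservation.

lossless but not dependency-preserving

Lossless test: (Instr)⁺ = {Instr, Dept, Bldg, Credits}, which contains all of one fragment — lossless.
Dependency preservation: the restricted closure of {Title} across the fragments never reaches {Bldg}, so Title → Bldg cannot be enforced without a join — not preserved.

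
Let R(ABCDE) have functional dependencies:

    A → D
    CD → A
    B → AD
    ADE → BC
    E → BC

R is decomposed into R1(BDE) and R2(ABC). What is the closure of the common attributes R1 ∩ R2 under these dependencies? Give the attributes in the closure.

ABD

R1 ∩ R2 = {B}.
B → AD applies, adding AD
Closure: {ABD}.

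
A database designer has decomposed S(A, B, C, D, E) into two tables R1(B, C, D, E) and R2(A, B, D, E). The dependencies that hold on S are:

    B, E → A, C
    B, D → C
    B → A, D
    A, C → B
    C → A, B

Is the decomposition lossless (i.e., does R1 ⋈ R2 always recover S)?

Yes

Common attributes: R1 ∩ R2 = {B, D, E}.
Closure of {B, D, E}: B, E → A, C applies, adding A, C. So (B, D, E)⁺ = {A, B, C, D, E}.
This closure contains every attribute of R1, so R1 ∩ R2 → R1. The join is lossless.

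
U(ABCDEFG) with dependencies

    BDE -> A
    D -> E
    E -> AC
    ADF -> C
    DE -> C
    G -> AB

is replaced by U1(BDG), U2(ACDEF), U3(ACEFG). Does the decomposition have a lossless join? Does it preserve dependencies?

lossy but dependency-preserving

Lossless test (chase): Rows 1 and 2 agree on D; apply D→E and equate their E entries. Rows 1 and 2 agree on E; apply E→AC and equate their AC entries. Rows 1 and 3 agree on G; apply G→AB and equate their AB entries. No row becomes fully distinguished — the join is lossy.
Dependency preservation: BDE → A; G → AB are not contained in any single fragment, but the restricted closure of each left-hand side across the fragments still reaches the right-hand side; the remaining FDs each lie inside some fragment. All dependencies are preserved.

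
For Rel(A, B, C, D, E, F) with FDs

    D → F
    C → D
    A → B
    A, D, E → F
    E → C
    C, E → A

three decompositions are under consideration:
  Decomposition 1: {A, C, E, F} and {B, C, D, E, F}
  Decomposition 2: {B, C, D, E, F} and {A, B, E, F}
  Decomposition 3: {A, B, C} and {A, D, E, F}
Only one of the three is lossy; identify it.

Decomposition 1: common = {C, E, F}, closure = {A, B, C, D, E, F} → lossless.
Decomposition 2: common = {B, E, F}, closure = {A, B, C, D, E, F} → lossless.
Decomposition 3: common = {A}, closure = {A, B} → lossy.

Decomposition 3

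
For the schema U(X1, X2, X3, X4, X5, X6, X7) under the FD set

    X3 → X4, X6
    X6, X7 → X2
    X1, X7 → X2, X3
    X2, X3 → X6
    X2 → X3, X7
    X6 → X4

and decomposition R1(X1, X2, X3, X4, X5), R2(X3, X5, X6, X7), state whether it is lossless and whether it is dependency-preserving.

lossy and not dependency-preserving

Lossless test: (X3, X5)⁺ = {X3, X4, X5, X6}, which is a superkey of neither fragment — lossy.
Dependency preservation: the restricted closure of {X6, X7} across the fragments never reaches {X2}, so X6, X7 → X2 cannot be enforced without a join — not preserved.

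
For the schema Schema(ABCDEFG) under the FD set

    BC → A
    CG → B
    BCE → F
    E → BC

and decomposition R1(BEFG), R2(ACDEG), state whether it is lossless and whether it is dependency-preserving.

Lossless test: (EG)⁺ = {ABCEFG}, which contains all of one fragment — lossless.
Dependency preservation: the restricted closure of {BC} across the fragments never reaches {A}, so BC → A cannot be enforced without a join — not preserved.

lossless but not dependency-preserving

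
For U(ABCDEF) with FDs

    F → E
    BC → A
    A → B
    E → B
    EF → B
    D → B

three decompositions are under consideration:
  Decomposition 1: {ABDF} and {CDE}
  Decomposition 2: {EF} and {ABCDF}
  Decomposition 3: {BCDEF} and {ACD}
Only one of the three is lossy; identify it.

Decomposition 1: common = {D}, closure = {BD} → lossy.
Decomposition 2: common = {F}, closure = {BEF} → lossless.
Decomposition 3: common = {CD}, closure = {ABCD} → lossless.

Decomposition 1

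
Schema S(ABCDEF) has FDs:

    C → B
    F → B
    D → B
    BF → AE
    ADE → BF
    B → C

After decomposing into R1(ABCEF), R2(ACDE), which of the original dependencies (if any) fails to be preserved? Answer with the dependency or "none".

ADE → BF

Check ADE → BF: no single fragment contains all of {ABDEF}, and the restricted closure of {ADE} across the fragments never reaches {BF}.
C → B is preserved.
F → B is preserved.
D → B is preserved.
BF → AE is preserved.
B → C is preserved.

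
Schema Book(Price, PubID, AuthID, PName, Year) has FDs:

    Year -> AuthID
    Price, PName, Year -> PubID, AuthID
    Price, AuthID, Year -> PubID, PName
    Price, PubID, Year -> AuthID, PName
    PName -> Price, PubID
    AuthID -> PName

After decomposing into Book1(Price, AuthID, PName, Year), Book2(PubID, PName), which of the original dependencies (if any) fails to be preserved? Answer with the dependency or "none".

none

Year → AuthID lies within Book1.
Price, PName, Year → PubID, AuthID: restricted closure across fragments reaches PubID, AuthID.
Price, AuthID, Year → PubID, PName: restricted closure across fragments reaches PubID, PName.
Price, PubID, Year → AuthID, PName: restricted closure across fragments reaches AuthID, PName.
PName → Price, PubID: restricted closure across fragments reaches Price, PubID.
AuthID → PName lies within Book1.
Every dependency is enforceable on the fragments, so the decomposition is dependency-preserving.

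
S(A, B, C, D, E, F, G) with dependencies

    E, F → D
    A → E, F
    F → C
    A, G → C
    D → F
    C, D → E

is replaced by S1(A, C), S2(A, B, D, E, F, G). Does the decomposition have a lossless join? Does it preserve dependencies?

lossless but not dependency-preserving

Lossless test: (A)⁺ = {A, C, D, E, F}, which contains all of one fragment — lossless.
Dependency preservation: the restricted closure of {F} across the fragments never reaches {C}, so F → C cannot be enforced without a join — not preserved.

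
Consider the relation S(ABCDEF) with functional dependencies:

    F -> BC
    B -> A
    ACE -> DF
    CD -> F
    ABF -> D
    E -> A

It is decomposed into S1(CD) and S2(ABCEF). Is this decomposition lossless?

Common attributes: S1 ∩ S2 = {C}.
No dependency enlarges {C}, so (C)⁺ = {C}.
The closure contains neither all of S1 = {CD} nor all of S2 = {ABCEF}, so the common attributes are not a superkey of either fragment. The join is lossy.

No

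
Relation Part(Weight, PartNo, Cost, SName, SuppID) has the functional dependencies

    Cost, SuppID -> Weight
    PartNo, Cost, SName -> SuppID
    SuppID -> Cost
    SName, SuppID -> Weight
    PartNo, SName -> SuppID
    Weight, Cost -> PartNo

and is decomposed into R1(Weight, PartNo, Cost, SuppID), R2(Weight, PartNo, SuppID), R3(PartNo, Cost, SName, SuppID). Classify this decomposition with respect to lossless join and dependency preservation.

lossless and dependency-preserving

Lossless test (chase): Rows 1 and 3 agree on Cost, SuppID; apply Cost, SuppID→Weight and equate their Weight entries. Rows 1 and 2 agree on SuppID; apply SuppID→Cost and equate their Cost entries. Row 3 is now all distinguished symbols — the join is lossless.
Dependency preservation: SName, SuppID → Weight is not contained in any single fragment, but the restricted closure of its left-hand side across the fragments still reaches the right-hand side; the remaining FDs each lie inside some fragment. All dependencies are preserved.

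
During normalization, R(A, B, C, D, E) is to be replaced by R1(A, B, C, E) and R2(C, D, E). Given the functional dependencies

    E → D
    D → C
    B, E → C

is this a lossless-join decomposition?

Yes

Common attributes: R1 ∩ R2 = {C, E}.
Closure of {C, E}: E → D applies, adding D. So (C, E)⁺ = {C, D, E}.
This closure contains every attribute of R2, so R1 ∩ R2 → R2. The join is lossless.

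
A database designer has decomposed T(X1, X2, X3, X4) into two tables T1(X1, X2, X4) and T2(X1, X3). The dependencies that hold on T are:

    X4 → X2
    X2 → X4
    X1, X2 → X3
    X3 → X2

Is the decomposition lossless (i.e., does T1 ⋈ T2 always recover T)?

No

Common attributes: T1 ∩ T2 = {X1}.
No dependency enlarges {X1}, so (X1)⁺ = {X1}.
The closure contains neither all of T1 = {X1, X2, X4} nor all of T2 = {X1, X3}, so the common attributes are not a superkey of either fragment. The join is lossy.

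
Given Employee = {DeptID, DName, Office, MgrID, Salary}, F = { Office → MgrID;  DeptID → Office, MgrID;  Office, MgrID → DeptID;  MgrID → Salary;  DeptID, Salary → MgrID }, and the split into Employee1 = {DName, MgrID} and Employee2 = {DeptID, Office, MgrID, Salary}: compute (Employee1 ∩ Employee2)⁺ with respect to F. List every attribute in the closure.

MgrID, Salary

Employee1 ∩ Employee2 = {MgrID}.
MgrID → Salary applies, adding Salary
Closure: {MgrID, Salary}.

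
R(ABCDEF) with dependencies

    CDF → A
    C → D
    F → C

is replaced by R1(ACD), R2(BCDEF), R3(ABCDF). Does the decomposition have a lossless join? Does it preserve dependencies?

Lossless test (chase): Rows 2 and 3 agree on CDF; apply CDF→A and equate their A entries. Row 2 is now all distinguished symbols — the join is lossless.
Dependency preservation: every FD's attributes lie within a single fragment, so each can be enforced locally — preserved.

lossless and dependency-preserving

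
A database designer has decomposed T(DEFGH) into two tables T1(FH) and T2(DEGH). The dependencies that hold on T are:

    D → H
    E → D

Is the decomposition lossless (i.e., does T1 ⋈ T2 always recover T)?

Common attributes: T1 ∩ T2 = {H}.
No dependency enlarges {H}, so (H)⁺ = {H}.
The closure contains neither all of T1 = {FH} nor all of T2 = {DEGH}, so the common attributes are not a superkey of either fragment. The join is lossy.

No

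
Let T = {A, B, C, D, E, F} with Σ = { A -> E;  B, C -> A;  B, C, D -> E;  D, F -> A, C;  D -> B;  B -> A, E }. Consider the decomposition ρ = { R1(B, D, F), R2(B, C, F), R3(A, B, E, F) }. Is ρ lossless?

No

Chase test. Columns are A, B, C, D, E, F; row i has aⱼ where attribute j ∈ Ri, else bᵢⱼ.
Initial tableau (one row per fragment):
  row 1: b11 a2 b13 a4 b15 a6
  row 2: b21 a2 a3 b24 b25 a6
  row 3: a1 a2 b33 b34 a5 a6
Rows 1 and 2 agree on B; apply B→A, E and equate their A, E entries.
Rows 1 and 3 agree on B; apply B→A, E and equate their A, E entries.
No row becomes fully distinguished — the join is lossy.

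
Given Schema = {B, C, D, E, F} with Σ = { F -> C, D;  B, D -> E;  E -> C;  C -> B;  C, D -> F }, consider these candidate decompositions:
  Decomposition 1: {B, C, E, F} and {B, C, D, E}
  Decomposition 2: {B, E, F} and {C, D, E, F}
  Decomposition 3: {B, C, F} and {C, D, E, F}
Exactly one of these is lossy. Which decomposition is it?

Decomposition 1: common = {B, C, E}, closure = {B, C, E} → lossy.
Decomposition 2: common = {E, F}, closure = {B, C, D, E, F} → lossless.
Decomposition 3: common = {C, F}, closure = {B, C, D, E, F} → lossless.

Decomposition 1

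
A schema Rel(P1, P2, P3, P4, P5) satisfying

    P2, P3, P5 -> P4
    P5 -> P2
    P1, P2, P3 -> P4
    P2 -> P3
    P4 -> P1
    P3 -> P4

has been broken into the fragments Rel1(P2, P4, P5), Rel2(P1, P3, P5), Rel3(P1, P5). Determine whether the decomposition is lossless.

Yes

Chase test. Columns are P1, P2, P3, P4, P5; row i has aⱼ where attribute j ∈ Reli, else bᵢⱼ.
Initial tableau (one row per fragment):
  row 1: b11 a2 b13 a4 a5
  row 2: a1 b22 a3 b24 a5
  row 3: a1 b32 b33 b34 a5
Rows 1 and 2 agree on P5; apply P5→P2 and equate their P2 entries.
Rows 1 and 3 agree on P5; apply P5→P2 and equate their P2 entries.
Rows 1 and 2 agree on P2; apply P2→P3 and equate their P3 entries.
Rows 1 and 3 agree on P2; apply P2→P3 and equate their P3 entries.
Rows 1 and 2 agree on P3; apply P3→P4 and equate their P4 entries.
Rows 1 and 3 agree on P3; apply P3→P4 and equate their P4 entries.
Rows 1 and 2 agree on P4; apply P4→P1 and equate their P1 entries.
Row 1 is now all distinguished symbols — the join is lossless.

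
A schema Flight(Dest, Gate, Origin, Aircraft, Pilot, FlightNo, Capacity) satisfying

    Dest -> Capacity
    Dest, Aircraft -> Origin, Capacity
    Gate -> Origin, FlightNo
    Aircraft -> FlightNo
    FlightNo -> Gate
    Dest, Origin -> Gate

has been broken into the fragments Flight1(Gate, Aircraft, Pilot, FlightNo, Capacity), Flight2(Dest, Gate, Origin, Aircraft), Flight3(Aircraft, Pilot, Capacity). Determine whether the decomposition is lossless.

Chase test. Columns are Dest, Gate, Origin, Aircraft, Pilot, FlightNo, Capacity; row i has aⱼ where attribute j ∈ Flighti, else bᵢⱼ.
Initial tableau (one row per fragment):
  row 1: b11 a2 b13 a4 a5 a6 a7
  row 2: a1 a2 a3 a4 b25 b26 b27
  row 3: b31 b32 b33 a4 a5 b36 a7
Rows 1 and 2 agree on Gate; apply Gate→Origin, FlightNo and equate their Origin, FlightNo entries.
Rows 1 and 3 agree on Aircraft; apply Aircraft→FlightNo and equate their FlightNo entries.
Rows 1 and 3 agree on FlightNo; apply FlightNo→Gate and equate their Gate entries.
Rows 1 and 3 agree on Gate; apply Gate→Origin, FlightNo and equate their Origin, FlightNo entries.
No row becomes fully distinguished — the join is lossy.

No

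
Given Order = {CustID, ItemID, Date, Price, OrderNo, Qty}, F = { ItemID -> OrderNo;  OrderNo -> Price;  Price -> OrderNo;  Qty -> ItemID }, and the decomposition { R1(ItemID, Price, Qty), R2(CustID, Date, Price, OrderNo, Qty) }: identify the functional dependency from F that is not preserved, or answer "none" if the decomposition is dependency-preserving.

none

ItemID → OrderNo: restricted closure across fragments reaches OrderNo.
OrderNo → Price lies within R2.
Price → OrderNo lies within R2.
Qty → ItemID lies within R1.
Every dependency is enforceable on the fragments, so the decomposition is dependency-preserving.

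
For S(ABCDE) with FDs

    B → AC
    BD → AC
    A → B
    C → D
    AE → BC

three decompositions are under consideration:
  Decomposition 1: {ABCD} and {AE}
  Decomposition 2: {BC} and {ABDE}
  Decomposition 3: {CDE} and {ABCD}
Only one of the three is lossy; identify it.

Decomposition 3

Decomposition 1: common = {A}, closure = {ABCD} → lossless.
Decomposition 2: common = {B}, closure = {ABCD} → lossless.
Decomposition 3: common = {CD}, closure = {CD} → lossy.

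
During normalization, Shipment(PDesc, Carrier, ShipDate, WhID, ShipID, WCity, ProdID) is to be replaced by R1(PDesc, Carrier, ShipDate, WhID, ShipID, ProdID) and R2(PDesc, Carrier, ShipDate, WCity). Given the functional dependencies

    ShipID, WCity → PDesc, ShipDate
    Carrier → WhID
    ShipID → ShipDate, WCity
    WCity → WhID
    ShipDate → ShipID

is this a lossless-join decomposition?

Yes

Common attributes: R1 ∩ R2 = {PDesc, Carrier, ShipDate}.
Closure of {PDesc, Carrier, ShipDate}: Carrier → WhID applies, adding WhID; ShipDate → ShipID applies, adding ShipID; ShipID → ShipDate, WCity applies, adding WCity. So (PDesc, Carrier, ShipDate)⁺ = {PDesc, Carrier, ShipDate, WhID, ShipID, WCity}.
This closure contains every attribute of R2, so R1 ∩ R2 → R2. The join is lossless.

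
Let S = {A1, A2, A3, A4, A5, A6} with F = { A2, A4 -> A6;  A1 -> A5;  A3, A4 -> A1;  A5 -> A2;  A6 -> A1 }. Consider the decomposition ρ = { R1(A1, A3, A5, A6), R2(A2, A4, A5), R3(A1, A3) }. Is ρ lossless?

No

Chase test. Columns are A1, A2, A3, A4, A5, A6; row i has aⱼ where attribute j ∈ Ri, else bᵢⱼ.
Initial tableau (one row per fragment):
  row 1: a1 b12 a3 b14 a5 a6
  row 2: b21 a2 b23 a4 a5 b26
  row 3: a1 b32 a3 b34 b35 b36
Rows 1 and 3 agree on A1; apply A1→A5 and equate their A5 entries.
Rows 1 and 2 agree on A5; apply A5→A2 and equate their A2 entries.
Rows 1 and 3 agree on A5; apply A5→A2 and equate their A2 entries.
No row becomes fully distinguished — the join is lossy.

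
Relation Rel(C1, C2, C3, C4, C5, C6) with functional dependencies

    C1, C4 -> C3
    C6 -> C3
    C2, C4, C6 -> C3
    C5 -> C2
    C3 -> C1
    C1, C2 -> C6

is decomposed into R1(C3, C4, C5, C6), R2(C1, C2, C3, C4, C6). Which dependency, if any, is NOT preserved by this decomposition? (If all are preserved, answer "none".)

Check C5 → C2: no single fragment contains all of {C2, C5}, and the restricted closure of {C5} across the fragments never reaches {C2}.
C1, C4 → C3 is preserved.
C6 → C3 is preserved.
C2, C4, C6 → C3 is preserved.
C3 → C1 is preserved.
C1, C2 → C6 is preserved.

C5 -> C2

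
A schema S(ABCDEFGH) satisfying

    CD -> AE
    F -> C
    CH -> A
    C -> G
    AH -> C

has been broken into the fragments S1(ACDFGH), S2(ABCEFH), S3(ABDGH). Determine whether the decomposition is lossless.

Chase test. Columns are ABCDEFGH; row i has aⱼ where attribute j ∈ Si, else bᵢⱼ.
Initial tableau (one row per fragment):
  row 1: a1 b12 a3 a4 b15 a6 a7 a8
  row 2: a1 a2 a3 b24 a5 a6 b27 a8
  row 3: a1 a2 b33 a4 b35 b36 a7 a8
Rows 1 and 2 agree on C; apply C→G and equate their G entries.
Rows 1 and 3 agree on AH; apply AH→C and equate their C entries.
Rows 1 and 3 agree on CD; apply CD→AE and equate their AE entries.
No row becomes fully distinguished — the join is lossy.

No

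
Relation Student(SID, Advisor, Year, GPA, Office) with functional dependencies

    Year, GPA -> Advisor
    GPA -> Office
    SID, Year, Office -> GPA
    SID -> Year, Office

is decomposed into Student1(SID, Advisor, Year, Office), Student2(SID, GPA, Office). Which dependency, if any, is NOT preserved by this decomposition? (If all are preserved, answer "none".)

Check Year, GPA → Advisor: no single fragment contains all of {Advisor, Year, GPA}, and the restricted closure of {Year, GPA} across the fragments never reaches {Advisor}.
GPA → Office is preserved.
SID, Year, Office → GPA is preserved.
SID → Year, Office is preserved.

Year, GPA -> Advisor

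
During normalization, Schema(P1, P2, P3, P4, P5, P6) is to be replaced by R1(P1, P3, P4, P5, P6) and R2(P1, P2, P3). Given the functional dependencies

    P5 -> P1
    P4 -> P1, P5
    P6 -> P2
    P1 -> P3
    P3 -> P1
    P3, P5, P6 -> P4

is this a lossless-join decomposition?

Common attributes: R1 ∩ R2 = {P1, P3}.
No dependency enlarges {P1, P3}, so (P1, P3)⁺ = {P1, P3}.
The closure contains neither all of R1 = {P1, P3, P4, P5, P6} nor all of R2 = {P1, P2, P3}, so the common attributes are not a superkey of either fragment. The join is lossy.

No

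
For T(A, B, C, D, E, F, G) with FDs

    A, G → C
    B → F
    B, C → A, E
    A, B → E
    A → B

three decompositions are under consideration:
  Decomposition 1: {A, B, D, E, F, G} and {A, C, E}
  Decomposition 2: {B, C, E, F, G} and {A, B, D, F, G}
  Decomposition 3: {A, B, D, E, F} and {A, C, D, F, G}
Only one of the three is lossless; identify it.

Decomposition 3

Decomposition 1: common = {A, E}, closure = {A, B, E, F} → lossy.
Decomposition 2: common = {B, F, G}, closure = {B, F, G} → lossy.
Decomposition 3: common = {A, D, F}, closure = {A, B, D, E, F} → lossless.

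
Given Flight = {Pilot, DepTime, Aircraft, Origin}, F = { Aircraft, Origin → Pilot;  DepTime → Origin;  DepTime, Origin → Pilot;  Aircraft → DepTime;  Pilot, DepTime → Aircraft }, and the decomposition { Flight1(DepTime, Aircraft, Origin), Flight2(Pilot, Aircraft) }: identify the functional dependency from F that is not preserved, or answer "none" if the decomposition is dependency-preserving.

none

Aircraft, Origin → Pilot: restricted closure across fragments reaches Pilot.
DepTime → Origin lies within Flight1.
DepTime, Origin → Pilot: restricted closure across fragments reaches Pilot.
Aircraft → DepTime lies within Flight1.
Pilot, DepTime → Aircraft: restricted closure across fragments reaches Aircraft.
Every dependency is enforceable on the fragments, so the decomposition is dependency-preserving.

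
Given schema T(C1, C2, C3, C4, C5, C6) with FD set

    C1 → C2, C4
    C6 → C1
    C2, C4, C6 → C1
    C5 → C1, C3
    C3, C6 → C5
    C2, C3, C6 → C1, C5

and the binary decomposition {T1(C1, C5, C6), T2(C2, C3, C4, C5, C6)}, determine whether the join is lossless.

Common attributes: T1 ∩ T2 = {C5, C6}.
Closure of {C5, C6}: C6 → C1 applies, adding C1; C5 → C1, C3 applies, adding C3; C1 → C2, C4 applies, adding C2, C4. So (C5, C6)⁺ = {C1, C2, C3, C4, C5, C6}.
This closure contains every attribute of T1, so T1 ∩ T2 → T1. The join is lossless.

Yes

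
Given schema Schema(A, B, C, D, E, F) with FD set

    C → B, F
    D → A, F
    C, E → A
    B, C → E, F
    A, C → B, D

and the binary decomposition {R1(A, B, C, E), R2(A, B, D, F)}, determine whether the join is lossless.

No

Common attributes: R1 ∩ R2 = {A, B}.
No dependency enlarges {A, B}, so (A, B)⁺ = {A, B}.
The closure contains neither all of R1 = {A, B, C, E} nor all of R2 = {A, B, D, F}, so the common attributes are not a superkey of either fragment. The join is lossy.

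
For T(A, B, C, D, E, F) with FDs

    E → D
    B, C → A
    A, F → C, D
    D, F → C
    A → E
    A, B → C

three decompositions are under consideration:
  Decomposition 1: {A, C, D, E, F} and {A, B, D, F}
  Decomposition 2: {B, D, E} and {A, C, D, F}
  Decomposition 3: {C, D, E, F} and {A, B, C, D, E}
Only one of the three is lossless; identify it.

Decomposition 1: common = {A, D, F}, closure = {A, C, D, E, F} → lossless.
Decomposition 2: common = {D}, closure = {D} → lossy.
Decomposition 3: common = {C, D, E}, closure = {C, D, E} → lossy.

Decomposition 1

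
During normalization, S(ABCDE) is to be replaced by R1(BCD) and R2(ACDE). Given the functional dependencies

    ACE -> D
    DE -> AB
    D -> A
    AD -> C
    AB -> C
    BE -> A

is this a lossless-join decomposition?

Common attributes: R1 ∩ R2 = {CD}.
Closure of {CD}: D → A applies, adding A. So (CD)⁺ = {ACD}.
The closure contains neither all of R1 = {BCD} nor all of R2 = {ACDE}, so the common attributes are not a superkey of either fragment. The join is lossy.

No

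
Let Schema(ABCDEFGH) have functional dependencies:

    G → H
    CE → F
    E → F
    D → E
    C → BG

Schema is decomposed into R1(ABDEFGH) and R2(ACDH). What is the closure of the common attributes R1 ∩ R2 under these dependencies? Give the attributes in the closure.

ADEFH

R1 ∩ R2 = {ADH}.
D → E applies, adding E
E → F applies, adding F
Closure: {ADEFH}.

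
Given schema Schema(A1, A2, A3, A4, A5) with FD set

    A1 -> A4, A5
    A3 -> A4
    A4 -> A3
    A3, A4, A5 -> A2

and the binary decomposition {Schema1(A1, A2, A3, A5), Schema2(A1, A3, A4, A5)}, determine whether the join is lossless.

Yes

Common attributes: Schema1 ∩ Schema2 = {A1, A3, A5}.
Closure of {A1, A3, A5}: A1 → A4, A5 applies, adding A4; A3, A4, A5 → A2 applies, adding A2. So (A1, A3, A5)⁺ = {A1, A2, A3, A4, A5}.
This closure contains every attribute of Schema1, so Schema1 ∩ Schema2 → Schema1. The join is lossless.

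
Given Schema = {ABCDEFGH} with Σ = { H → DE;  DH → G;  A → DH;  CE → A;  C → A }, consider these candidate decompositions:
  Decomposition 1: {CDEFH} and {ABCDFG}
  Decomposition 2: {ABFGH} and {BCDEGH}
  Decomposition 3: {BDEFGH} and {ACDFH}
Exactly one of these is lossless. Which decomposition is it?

Decomposition 1

Decomposition 1: common = {CDF}, closure = {ACDEFGH} → lossless.
Decomposition 2: common = {BGH}, closure = {BDEGH} → lossy.
Decomposition 3: common = {DFH}, closure = {DEFGH} → lossy.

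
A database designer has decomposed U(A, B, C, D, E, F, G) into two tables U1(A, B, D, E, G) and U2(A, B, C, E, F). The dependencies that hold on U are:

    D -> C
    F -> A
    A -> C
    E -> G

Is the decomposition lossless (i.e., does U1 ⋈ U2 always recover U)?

No

Common attributes: U1 ∩ U2 = {A, B, E}.
Closure of {A, B, E}: A → C applies, adding C; E → G applies, adding G. So (A, B, E)⁺ = {A, B, C, E, G}.
The closure contains neither all of U1 = {A, B, D, E, G} nor all of U2 = {A, B, C, E, F}, so the common attributes are not a superkey of either fragment. The join is lossy.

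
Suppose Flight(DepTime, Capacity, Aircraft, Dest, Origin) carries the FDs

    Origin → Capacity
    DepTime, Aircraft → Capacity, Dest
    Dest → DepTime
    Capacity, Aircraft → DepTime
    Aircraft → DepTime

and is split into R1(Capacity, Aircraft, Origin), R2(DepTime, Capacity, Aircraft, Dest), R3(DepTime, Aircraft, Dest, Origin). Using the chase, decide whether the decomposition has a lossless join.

Chase test. Columns are DepTime, Capacity, Aircraft, Dest, Origin; row i has aⱼ where attribute j ∈ Ri, else bᵢⱼ.
Initial tableau (one row per fragment):
  row 1: b11 a2 a3 b14 a5
  row 2: a1 a2 a3 a4 b25
  row 3: a1 b32 a3 a4 a5
Rows 1 and 3 agree on Origin; apply Origin→Capacity and equate their Capacity entries.
Rows 1 and 2 agree on Capacity, Aircraft; apply Capacity, Aircraft→DepTime and equate their DepTime entries.
Rows 1 and 2 agree on DepTime, Aircraft; apply DepTime, Aircraft→Capacity, Dest and equate their Capacity, Dest entries.
Row 1 is now all distinguished symbols — the join is lossless.

Yes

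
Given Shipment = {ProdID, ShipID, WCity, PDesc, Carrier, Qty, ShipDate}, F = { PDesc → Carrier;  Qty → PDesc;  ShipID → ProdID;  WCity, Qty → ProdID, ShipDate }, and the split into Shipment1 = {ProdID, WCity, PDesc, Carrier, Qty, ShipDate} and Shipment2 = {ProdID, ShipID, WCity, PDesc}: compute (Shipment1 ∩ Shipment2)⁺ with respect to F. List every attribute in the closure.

ProdID, WCity, PDesc, Carrier

Shipment1 ∩ Shipment2 = {ProdID, WCity, PDesc}.
PDesc → Carrier applies, adding Carrier
Closure: {ProdID, WCity, PDesc, Carrier}.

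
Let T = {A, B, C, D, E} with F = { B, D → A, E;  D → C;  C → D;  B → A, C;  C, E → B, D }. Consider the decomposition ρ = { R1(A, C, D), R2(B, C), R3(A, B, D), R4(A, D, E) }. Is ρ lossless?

Chase test. Columns are A, B, C, D, E; row i has aⱼ where attribute j ∈ Ri, else bᵢⱼ.
Initial tableau (one row per fragment):
  row 1: a1 b12 a3 a4 b15
  row 2: b21 a2 a3 b24 b25
  row 3: a1 a2 b33 a4 b35
  row 4: a1 b42 b43 a4 a5
Rows 1 and 3 agree on D; apply D→C and equate their C entries.
Rows 1 and 4 agree on D; apply D→C and equate their C entries.
Rows 1 and 2 agree on C; apply C→D and equate their D entries.
Rows 2 and 3 agree on B; apply B→A, C and equate their A, C entries.
Rows 2 and 3 agree on B, D; apply B, D→A, E and equate their A, E entries.
No row becomes fully distinguished — the join is lossy.

No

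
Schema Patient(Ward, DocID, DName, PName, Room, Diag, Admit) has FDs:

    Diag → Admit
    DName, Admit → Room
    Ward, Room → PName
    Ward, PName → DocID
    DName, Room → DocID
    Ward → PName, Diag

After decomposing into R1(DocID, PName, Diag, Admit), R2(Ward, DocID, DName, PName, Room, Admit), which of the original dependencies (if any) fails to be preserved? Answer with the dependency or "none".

Check Ward → PName, Diag: no single fragment contains all of {Ward, PName, Diag}, and the restricted closure of {Ward} across the fragments never reaches {PName, Diag}.
Diag → Admit is preserved.
DName, Admit → Room is preserved.
Ward, Room → PName is preserved.
Ward, PName → DocID is preserved.
DName, Room → DocID is preserved.

Ward → PName, Diag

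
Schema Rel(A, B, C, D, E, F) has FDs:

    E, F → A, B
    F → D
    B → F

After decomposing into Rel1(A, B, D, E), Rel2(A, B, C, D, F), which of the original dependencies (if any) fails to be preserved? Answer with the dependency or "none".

E, F → A, B

Check E, F → A, B: no single fragment contains all of {A, B, E, F}, and the restricted closure of {E, F} across the fragments never reaches {A, B}.
F → D is preserved.
B → F is preserved.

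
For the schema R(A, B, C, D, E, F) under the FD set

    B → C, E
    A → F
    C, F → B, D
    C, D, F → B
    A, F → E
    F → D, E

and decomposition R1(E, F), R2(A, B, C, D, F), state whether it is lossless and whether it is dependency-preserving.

lossless but not dependency-preserving

Lossless test: (F)⁺ = {D, E, F}, which contains all of one fragment — lossless.
Dependency preservation: the restricted closure of {B} across the fragments never reaches {C, E}, so B → C, E cannot be enforced without a join — not preserved.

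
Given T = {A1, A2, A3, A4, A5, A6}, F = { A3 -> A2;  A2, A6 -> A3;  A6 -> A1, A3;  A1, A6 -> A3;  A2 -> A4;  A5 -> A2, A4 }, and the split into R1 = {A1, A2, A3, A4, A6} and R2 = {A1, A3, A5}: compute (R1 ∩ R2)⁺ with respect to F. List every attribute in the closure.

R1 ∩ R2 = {A1, A3}.
A3 → A2 applies, adding A2
A2 → A4 applies, adding A4
Closure: {A1, A2, A3, A4}.

A1, A2, A3, A4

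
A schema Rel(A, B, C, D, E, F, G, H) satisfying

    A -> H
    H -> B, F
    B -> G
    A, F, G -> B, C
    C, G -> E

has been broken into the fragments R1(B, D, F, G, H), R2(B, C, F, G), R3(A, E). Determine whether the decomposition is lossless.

No

Chase test. Columns are A, B, C, D, E, F, G, H; row i has aⱼ where attribute j ∈ Ri, else bᵢⱼ.
Initial tableau (one row per fragment):
  row 1: b11 a2 b13 a4 b15 a6 a7 a8
  row 2: b21 a2 a3 b24 b25 a6 a7 b28
  row 3: a1 b32 b33 b34 a5 b36 b37 b38
No row becomes fully distinguished — the join is lossy.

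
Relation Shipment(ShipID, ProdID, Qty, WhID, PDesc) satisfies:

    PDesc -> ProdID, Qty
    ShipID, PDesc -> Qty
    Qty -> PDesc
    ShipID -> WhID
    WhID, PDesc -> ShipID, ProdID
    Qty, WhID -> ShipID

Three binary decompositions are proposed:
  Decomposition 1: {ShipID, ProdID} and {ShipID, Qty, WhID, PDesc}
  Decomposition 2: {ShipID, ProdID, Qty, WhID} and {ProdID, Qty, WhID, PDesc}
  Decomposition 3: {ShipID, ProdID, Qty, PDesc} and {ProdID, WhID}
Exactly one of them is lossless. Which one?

Decomposition 1: common = {ShipID}, closure = {ShipID, WhID} → lossy.
Decomposition 2: common = {ProdID, Qty, WhID}, closure = {ShipID, ProdID, Qty, WhID, PDesc} → lossless.
Decomposition 3: common = {ProdID}, closure = {ProdID} → lossy.

Decomposition 2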